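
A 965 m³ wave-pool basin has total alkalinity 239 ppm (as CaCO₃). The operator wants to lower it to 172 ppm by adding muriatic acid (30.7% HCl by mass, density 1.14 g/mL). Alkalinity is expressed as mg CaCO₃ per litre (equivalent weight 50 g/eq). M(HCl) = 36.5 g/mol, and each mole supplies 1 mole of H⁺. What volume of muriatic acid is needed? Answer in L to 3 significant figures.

135 L

Volume: 965 m³ = 965,000 L.
Alkalinity to neutralize: (239 − 172) = 67 mg/L as CaCO₃ × 965,000 L = 64,660 g as CaCO₃.
Equivalents of H⁺ required: 64,660 ÷ 50 g/eq = 1293 eq = 1293 mol HCl.
Mass of HCl: 1293 × 36.5 = 47,200 g.
Mass of 30.7% solution: 47,200 / 0.307 = 153,700 g.
Volume: 153,700 g ÷ 1.14 g/mL = 134,900 mL.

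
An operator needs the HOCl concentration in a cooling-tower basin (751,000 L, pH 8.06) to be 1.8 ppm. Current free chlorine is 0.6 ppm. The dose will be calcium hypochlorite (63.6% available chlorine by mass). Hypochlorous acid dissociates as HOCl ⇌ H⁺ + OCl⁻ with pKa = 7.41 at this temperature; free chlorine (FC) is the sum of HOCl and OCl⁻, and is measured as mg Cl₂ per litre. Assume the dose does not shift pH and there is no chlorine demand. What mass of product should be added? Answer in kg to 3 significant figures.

[OCl⁻]/[HOCl] = 10^(pH − pKa) = 10^(8.06 − 7.41) = 4.467; fraction as HOCl = 1/(1 + 4.467) = 0.1829.
Free chlorine required for 1.8 ppm HOCl: 1.8 / 0.1829 = 9.84 ppm.
FC to add: 9.84 − 0.6 = 9.24 mg/L as Cl₂.
Cl₂ equivalent: 9.24 mg/L × 751,000 L = 6939 g.
Product at 63.6% available Cl: 6939 / 0.636 = 10,910 g.

10.9 kg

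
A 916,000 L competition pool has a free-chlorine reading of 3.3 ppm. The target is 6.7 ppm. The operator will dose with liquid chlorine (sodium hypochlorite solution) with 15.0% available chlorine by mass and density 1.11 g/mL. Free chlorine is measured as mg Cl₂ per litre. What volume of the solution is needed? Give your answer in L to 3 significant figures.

Chlorine deficit: 6.7 − 3.3 = 3.4 ppm = 3.4 mg/L as Cl₂.
Cl₂ equivalent needed: 3.4 mg/L × 916,000 L = 3,114,000 mg = 3114 g.
Product at 15.0% available chlorine: 3114 / 0.15 = 20,760 g.
Volume at density 1.11 g/mL: 20,760 g ÷ 1.11 g/mL = 18,710 mL.

18.7 L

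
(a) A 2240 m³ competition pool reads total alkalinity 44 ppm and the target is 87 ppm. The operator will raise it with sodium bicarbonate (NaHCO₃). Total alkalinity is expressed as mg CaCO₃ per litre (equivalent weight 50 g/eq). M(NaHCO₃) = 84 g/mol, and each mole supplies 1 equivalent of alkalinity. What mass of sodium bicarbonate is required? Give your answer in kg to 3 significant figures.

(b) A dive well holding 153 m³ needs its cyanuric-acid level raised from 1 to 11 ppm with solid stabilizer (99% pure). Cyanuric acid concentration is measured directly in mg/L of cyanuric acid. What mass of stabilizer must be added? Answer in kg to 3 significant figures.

(a) 162 kg; (b) 1.55 kg

(a) Volume: 2240 m³ = 2,240,000 L.
(a) Alkalinity to add: (87 − 44) = 43 mg/L as CaCO₃ × 2,240,000 L = 96,320 g as CaCO₃.
(a) Equivalents: 96,320 g ÷ 50 g/eq = 1926 eq.
(a) NaHCO₃ supplies 1 eq per mole → 1926 mol.
(a) Mass: 1926 mol × 84 g/mol = 161,800 g.

(b) Volume: 153 m³ = 153,000 L.
(b) CYA to add: (11 − 1) = 10 mg/L × 153,000 L = 1530 g cyanuric acid.
(b) At 99% purity: 1530 / 0.99 = 1545 g product.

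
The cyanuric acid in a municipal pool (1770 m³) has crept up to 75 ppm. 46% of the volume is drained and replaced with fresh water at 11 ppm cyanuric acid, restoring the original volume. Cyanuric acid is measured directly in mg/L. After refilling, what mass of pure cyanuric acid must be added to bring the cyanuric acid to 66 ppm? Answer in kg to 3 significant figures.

Volume: 1770 m³ = 1,770,000 L.
After draining 46% and refilling: 75 × 0.54 + 11 × 0.46 = 45.56 ppm.
Deficit to target: 66 − 45.56 = 20.44 mg/L.
Mass: 20.44 mg/L × 1,770,000 L = 36,180 g cyanuric acid.

36.2 kg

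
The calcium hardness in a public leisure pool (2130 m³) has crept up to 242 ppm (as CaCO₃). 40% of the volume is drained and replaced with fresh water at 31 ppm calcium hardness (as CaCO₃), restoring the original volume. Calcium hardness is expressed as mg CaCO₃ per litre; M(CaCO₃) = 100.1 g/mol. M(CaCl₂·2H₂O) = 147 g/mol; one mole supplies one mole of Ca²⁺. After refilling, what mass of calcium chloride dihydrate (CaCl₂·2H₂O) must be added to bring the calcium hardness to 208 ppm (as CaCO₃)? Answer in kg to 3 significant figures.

158 kg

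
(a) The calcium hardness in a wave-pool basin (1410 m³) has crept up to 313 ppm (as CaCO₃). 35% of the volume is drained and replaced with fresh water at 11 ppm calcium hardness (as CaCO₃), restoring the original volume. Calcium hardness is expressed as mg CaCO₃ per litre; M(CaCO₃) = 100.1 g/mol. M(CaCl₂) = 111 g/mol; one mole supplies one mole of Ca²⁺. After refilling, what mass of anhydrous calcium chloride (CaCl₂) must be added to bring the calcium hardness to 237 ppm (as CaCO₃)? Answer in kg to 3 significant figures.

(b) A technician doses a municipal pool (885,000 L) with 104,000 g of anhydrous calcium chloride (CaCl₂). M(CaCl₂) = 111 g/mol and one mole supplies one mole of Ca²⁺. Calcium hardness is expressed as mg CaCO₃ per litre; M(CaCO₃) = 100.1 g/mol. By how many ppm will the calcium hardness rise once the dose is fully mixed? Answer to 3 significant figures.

(a) Volume: 1410 m³ = 1,410,000 L.
(a) After draining 35% and refilling: 313 × 0.65 + 11 × 0.35 = 207.3 ppm.
(a) Deficit to target: 237 − 207.3 = 29.7 mg/L.
(a) As CaCO₃: 29.7 mg/L × 1,410,000 L = 41,880 g; ÷ 100.1 = 418.4 mol Ca²⁺.
(a) Mass: 418.4 × 111 = 46,440 g.

(b) Moles of Ca²⁺: 104,000 g ÷ 111 g/mol = 936.9 mol.
(b) As CaCO₃: 936.9 mol × 100.1 g/mol = 93,790 g.
(b) Rise: 93,790 g / 885,000 L × 1000 = 106 mg/L.

(a) 46.4 kg; (b) 106 ppm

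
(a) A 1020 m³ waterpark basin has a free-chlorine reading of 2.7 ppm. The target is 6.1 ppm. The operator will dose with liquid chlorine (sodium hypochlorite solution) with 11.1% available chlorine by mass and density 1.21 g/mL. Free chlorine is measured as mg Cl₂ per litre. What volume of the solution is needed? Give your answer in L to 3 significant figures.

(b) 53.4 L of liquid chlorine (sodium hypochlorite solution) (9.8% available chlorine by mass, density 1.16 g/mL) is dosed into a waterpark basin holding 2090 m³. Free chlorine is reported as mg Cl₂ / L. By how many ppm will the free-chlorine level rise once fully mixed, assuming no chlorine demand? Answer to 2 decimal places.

(a) 25.8 L; (b) 2.90 ppm

(a) Volume: 1020 m³ = 1,020,000 L.
(a) Chlorine deficit: 6.1 − 2.7 = 3.4 ppm = 3.4 mg/L as Cl₂.
(a) Cl₂ equivalent needed: 3.4 mg/L × 1,020,000 L = 3,468,000 mg = 3468 g.
(a) Product at 11.1% available chlorine: 3468 / 0.111 = 31,240 g.
(a) Volume at density 1.21 g/mL: 31,240 g ÷ 1.21 g/mL = 25,820 mL.

(b) Volume: 2090 m³ = 2,090,000 L.
(b) Mass of solution: 53.4 L × 1000 mL/L × 1.16 g/mL = 61,940 g.
(b) Available chlorine delivered: 61,940 g × 0.098 = 6071 g as Cl₂.
(b) Concentration rise: 6071 g / 2,090,000 L = 2.905 mg/L = 2.90 ppm.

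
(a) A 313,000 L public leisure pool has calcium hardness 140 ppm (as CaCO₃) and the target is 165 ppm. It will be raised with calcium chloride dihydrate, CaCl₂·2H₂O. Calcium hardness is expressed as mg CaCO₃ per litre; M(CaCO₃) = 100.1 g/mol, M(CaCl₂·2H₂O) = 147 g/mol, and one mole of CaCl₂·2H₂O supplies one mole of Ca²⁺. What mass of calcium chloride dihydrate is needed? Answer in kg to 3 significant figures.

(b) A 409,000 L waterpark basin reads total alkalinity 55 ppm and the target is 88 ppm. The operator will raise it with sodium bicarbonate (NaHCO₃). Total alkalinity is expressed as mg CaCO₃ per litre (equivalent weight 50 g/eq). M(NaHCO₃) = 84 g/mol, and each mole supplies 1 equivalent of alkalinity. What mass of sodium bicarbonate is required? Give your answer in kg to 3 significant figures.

(a) 11.5 kg; (b) 22.7 kg

(a) Hardness to add: (165 − 140) = 25 mg/L as CaCO₃ × 313,000 L = 7825 g as CaCO₃.
(a) Moles of Ca²⁺ (1 mol Ca²⁺ ≡ 1 mol CaCO₃): 7825 / 100.1 g/mol = 78.17 mol.
(a) Mass of CaCl₂·2H₂O: 78.17 × 147 = 11,490 g.

(b) Alkalinity to add: (88 − 55) = 33 mg/L as CaCO₃ × 409,000 L = 13,500 g as CaCO₃.
(b) Equivalents: 13,500 g ÷ 50 g/eq = 269.9 eq.
(b) NaHCO₃ supplies 1 eq per mole → 269.9 mol.
(b) Mass: 269.9 mol × 84 g/mol = 22,670 g.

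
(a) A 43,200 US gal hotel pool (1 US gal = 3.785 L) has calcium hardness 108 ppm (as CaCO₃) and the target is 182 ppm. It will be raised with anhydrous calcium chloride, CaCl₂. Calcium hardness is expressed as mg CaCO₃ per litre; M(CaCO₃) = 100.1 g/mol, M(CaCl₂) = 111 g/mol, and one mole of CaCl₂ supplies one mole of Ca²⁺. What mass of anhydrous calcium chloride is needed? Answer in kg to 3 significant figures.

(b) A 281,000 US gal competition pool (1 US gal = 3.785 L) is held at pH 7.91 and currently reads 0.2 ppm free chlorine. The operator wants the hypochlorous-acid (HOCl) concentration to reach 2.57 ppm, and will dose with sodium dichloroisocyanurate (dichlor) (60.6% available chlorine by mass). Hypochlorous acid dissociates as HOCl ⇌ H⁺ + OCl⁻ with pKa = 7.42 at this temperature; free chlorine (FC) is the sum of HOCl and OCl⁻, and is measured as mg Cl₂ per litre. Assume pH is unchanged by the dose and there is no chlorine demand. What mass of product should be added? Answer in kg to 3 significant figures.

(a) 13.4 kg; (b) 18.1 kg

(a) Volume: 43,200 US gal × 3.785 L/gal = 163,512 L.
(a) Hardness to add: (182 − 108) = 74 mg/L as CaCO₃ × 163,512 L = 12,100 g as CaCO₃.
(a) Moles of Ca²⁺ (1 mol Ca²⁺ ≡ 1 mol CaCO₃): 12,100 / 100.1 g/mol = 120.9 mol.
(a) Mass of CaCl₂: 120.9 × 111 = 13,420 g.

(b) Volume: 281,000 US gal × 3.785 L/gal = 1,063,585 L.
(b) [OCl⁻]/[HOCl] = 10^(pH − pKa) = 10^(7.91 − 7.42) = 3.09; fraction as HOCl = 1/(1 + 3.09) = 0.2445.
(b) Free chlorine required for 2.57 ppm HOCl: 2.57 / 0.2445 = 10.51 ppm.
(b) FC to add: 10.51 − 0.2 = 10.31 mg/L as Cl₂.
(b) Cl₂ equivalent: 10.31 mg/L × 1,063,585 L = 10,970 g.
(b) Product at 60.6% available Cl: 10,970 / 0.606 = 18,100 g.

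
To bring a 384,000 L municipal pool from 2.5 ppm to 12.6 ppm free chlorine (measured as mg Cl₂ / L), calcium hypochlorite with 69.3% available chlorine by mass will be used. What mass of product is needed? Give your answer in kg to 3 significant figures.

Chlorine deficit: 12.6 − 2.5 = 10.1 ppm = 10.1 mg/L as Cl₂.
Cl₂ equivalent needed: 10.1 mg/L × 384,000 L = 3,878,000 mg = 3878 g.
Product at 69.3% available chlorine: 3878 / 0.693 = 5597 g.

5.60 kg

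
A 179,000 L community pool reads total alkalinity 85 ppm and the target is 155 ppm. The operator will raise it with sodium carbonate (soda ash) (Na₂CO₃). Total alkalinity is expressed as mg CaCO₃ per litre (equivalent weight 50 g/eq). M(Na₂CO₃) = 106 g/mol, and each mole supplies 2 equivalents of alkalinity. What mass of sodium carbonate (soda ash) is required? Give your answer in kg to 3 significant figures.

Alkalinity to add: (155 − 85) = 70 mg/L as CaCO₃ × 179,000 L = 12,530 g as CaCO₃.
Equivalents: 12,530 g ÷ 50 g/eq = 250.6 eq.
Each mole of Na₂CO₃ supplies 2 eq, so 250.6 / 2 = 125.3 mol.
Mass: 125.3 mol × 106 g/mol = 13,280 g.

13.3 kg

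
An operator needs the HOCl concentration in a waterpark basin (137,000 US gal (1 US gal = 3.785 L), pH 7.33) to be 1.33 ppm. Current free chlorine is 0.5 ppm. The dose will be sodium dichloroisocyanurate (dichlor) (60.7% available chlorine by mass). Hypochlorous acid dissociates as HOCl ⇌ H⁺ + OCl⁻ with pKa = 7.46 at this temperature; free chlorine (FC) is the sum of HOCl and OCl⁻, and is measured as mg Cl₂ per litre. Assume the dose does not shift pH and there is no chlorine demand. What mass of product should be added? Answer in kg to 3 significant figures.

1.55 kg

Volume: 137,000 US gal × 3.785 L/gal = 518,545 L.
[OCl⁻]/[HOCl] = 10^(pH − pKa) = 10^(7.33 − 7.46) = 0.7413; fraction as HOCl = 1/(1 + 0.7413) = 0.5743.
Free chlorine required for 1.33 ppm HOCl: 1.33 / 0.5743 = 2.316 ppm.
FC to add: 2.316 − 0.5 = 1.816 mg/L as Cl₂.
Cl₂ equivalent: 1.816 mg/L × 518,545 L = 941.6 g.
Product at 60.7% available Cl: 941.6 / 0.607 = 1551 g.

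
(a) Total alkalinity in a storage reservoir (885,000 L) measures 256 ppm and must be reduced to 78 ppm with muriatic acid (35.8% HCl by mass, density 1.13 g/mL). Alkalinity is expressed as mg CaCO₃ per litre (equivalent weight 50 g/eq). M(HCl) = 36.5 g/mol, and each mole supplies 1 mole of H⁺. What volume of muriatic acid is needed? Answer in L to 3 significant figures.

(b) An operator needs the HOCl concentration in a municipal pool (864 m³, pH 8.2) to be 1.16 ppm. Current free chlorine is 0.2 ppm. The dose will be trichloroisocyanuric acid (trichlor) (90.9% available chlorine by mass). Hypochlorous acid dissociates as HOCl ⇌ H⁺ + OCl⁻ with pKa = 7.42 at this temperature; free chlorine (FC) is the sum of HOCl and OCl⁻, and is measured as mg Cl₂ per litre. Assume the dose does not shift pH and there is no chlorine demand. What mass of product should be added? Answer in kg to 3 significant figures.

(a) 284 L; (b) 7.56 kg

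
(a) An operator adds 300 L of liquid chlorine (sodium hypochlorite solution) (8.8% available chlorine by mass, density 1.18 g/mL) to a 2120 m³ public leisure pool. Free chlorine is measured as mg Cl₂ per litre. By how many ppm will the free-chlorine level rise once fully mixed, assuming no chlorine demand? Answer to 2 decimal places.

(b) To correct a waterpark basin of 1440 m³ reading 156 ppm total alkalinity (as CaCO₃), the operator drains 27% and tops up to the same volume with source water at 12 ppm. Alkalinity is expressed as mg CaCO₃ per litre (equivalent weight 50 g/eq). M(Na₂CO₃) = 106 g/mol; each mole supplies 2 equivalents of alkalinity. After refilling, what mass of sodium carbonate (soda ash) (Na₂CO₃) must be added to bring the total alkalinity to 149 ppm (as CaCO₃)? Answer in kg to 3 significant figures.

(a) 14.69 ppm; (b) 48.7 kg

(a) Volume: 2120 m³ = 2,120,000 L.
(a) Mass of solution: 300 L × 1000 mL/L × 1.18 g/mL = 354,000 g.
(a) Available chlorine delivered: 354,000 g × 0.088 = 31,150 g as Cl₂.
(a) Concentration rise: 31,150 g / 2,120,000 L = 14.69 mg/L = 14.69 ppm.

(b) Volume: 1440 m³ = 1,440,000 L.
(b) After draining 27% and refilling: 156 × 0.73 + 12 × 0.27 = 117.12 ppm.
(b) Deficit to target: 149 − 117.12 = 31.88 mg/L.
(b) As CaCO₃: 31.88 mg/L × 1,440,000 L = 45,910 g; ÷ 50 g/eq ÷ 2 = 459.1 mol Na₂CO₃.
(b) Mass: 459.1 × 106 = 48,660 g.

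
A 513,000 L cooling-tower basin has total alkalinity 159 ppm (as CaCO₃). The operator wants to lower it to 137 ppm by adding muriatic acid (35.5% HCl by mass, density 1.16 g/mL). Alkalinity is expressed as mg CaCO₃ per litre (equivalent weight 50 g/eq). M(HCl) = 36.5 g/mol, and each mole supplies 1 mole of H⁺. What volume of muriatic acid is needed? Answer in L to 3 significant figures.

20.0 L

Alkalinity to neutralize: (159 − 137) = 22 mg/L as CaCO₃ × 513,000 L = 11,290 g as CaCO₃.
Equivalents of H⁺ required: 11,290 ÷ 50 g/eq = 225.7 eq = 225.7 mol HCl.
Mass of HCl: 225.7 × 36.5 = 8239 g.
Mass of 35.5% solution: 8239 / 0.355 = 23,210 g.
Volume: 23,210 g ÷ 1.16 g/mL = 20,010 mL.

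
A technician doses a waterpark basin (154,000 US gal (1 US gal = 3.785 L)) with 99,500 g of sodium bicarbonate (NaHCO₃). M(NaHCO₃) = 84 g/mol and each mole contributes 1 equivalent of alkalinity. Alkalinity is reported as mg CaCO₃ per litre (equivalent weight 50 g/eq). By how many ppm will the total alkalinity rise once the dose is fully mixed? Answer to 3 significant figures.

102 ppm

Volume: 154,000 US gal × 3.785 L/gal = 582,890 L.
Moles of NaHCO₃: 99,500 g ÷ 84 g/mol = 1185 mol → 1185 eq of alkalinity.
As CaCO₃: 1185 eq × 50 g/eq = 59,230 g.
Rise: 59,230 g / 582,890 L × 1000 = 101.6 mg/L.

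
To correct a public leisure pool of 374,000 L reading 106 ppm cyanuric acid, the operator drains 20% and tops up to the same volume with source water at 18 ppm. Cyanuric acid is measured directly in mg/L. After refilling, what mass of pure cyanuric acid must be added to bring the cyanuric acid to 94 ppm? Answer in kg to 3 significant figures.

After draining 20% and refilling: 106 × 0.80 + 18 × 0.20 = 88.4 ppm.
Deficit to target: 94 − 88.4 = 5.6 mg/L.
Mass: 5.6 mg/L × 374,000 L = 2094 g cyanuric acid.

2.09 kg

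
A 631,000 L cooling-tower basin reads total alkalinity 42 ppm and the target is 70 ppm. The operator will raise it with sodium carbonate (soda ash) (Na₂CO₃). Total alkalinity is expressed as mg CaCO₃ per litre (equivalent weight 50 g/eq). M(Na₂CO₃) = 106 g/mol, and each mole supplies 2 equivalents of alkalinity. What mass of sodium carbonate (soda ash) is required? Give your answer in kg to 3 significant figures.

18.7 kg

Alkalinity to add: (70 − 42) = 28 mg/L as CaCO₃ × 631,000 L = 17,670 g as CaCO₃.
Equivalents: 17,670 g ÷ 50 g/eq = 353.4 eq.
Each mole of Na₂CO₃ supplies 2 eq, so 353.4 / 2 = 176.7 mol.
Mass: 176.7 mol × 106 g/mol = 18,730 g.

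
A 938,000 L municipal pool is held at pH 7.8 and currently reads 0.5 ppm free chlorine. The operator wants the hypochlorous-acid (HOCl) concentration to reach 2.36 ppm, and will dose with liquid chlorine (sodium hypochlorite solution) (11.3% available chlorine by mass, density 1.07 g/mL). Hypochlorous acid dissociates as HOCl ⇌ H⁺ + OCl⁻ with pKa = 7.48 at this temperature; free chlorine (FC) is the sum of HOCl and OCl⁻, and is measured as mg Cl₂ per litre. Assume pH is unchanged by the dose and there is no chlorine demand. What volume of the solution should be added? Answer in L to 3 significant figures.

52.7 L

[OCl⁻]/[HOCl] = 10^(pH − pKa) = 10^(7.8 − 7.48) = 2.089; fraction as HOCl = 1/(1 + 2.089) = 0.3237.
Free chlorine required for 2.36 ppm HOCl: 2.36 / 0.3237 = 7.291 ppm.
FC to add: 7.291 − 0.5 = 6.791 mg/L as Cl₂.
Cl₂ equivalent: 6.791 mg/L × 938,000 L = 6370 g.
Product at 11.3% available Cl: 6370 / 0.113 = 56,370 g.
Volume: 56,370 g ÷ 1.07 g/mL = 52,680 mL.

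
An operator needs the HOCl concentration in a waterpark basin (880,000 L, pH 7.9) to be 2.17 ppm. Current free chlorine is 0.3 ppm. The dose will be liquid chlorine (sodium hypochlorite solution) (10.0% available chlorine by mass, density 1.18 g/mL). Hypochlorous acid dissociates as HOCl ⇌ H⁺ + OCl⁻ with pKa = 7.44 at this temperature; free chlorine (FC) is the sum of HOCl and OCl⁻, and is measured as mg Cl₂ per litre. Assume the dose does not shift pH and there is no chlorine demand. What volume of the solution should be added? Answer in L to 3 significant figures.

60.6 L

[OCl⁻]/[HOCl] = 10^(pH − pKa) = 10^(7.9 − 7.44) = 2.884; fraction as HOCl = 1/(1 + 2.884) = 0.2575.
Free chlorine required for 2.17 ppm HOCl: 2.17 / 0.2575 = 8.428 ppm.
FC to add: 8.428 − 0.3 = 8.128 mg/L as Cl₂.
Cl₂ equivalent: 8.128 mg/L × 880,000 L = 7153 g.
Product at 10.0% available Cl: 7153 / 0.1 = 71,530 g.
Volume: 71,530 g ÷ 1.18 g/mL = 60,620 mL.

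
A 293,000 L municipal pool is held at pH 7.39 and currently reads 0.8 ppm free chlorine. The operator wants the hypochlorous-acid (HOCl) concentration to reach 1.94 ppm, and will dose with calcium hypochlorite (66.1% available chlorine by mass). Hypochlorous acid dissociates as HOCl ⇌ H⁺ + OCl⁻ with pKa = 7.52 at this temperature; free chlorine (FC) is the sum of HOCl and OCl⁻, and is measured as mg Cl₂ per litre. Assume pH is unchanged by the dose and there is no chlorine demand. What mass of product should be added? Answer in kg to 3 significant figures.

[OCl⁻]/[HOCl] = 10^(pH − pKa) = 10^(7.39 − 7.52) = 0.7413; fraction as HOCl = 1/(1 + 0.7413) = 0.5743.
Free chlorine required for 1.94 ppm HOCl: 1.94 / 0.5743 = 3.378 ppm.
FC to add: 3.378 − 0.8 = 2.578 mg/L as Cl₂.
Cl₂ equivalent: 2.578 mg/L × 293,000 L = 755.4 g.
Product at 66.1% available Cl: 755.4 / 0.661 = 1143 g.

1.14 kg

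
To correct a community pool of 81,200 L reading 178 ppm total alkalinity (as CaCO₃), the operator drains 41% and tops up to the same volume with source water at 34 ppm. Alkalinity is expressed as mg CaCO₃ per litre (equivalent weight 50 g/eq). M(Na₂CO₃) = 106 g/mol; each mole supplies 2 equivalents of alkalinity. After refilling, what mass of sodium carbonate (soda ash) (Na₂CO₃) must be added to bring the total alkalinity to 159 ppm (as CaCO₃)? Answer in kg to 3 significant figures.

3.45 kg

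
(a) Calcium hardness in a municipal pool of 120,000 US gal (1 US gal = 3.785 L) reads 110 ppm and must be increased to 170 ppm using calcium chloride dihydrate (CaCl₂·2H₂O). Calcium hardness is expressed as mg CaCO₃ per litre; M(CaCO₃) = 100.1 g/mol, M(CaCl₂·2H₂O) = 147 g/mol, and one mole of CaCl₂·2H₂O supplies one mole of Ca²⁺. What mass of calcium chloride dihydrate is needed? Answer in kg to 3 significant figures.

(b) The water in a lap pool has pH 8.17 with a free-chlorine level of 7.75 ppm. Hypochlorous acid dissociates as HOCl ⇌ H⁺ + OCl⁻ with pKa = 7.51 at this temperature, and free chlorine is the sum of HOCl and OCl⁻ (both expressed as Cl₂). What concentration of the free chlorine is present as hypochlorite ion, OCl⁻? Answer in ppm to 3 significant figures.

(a) 40.0 kg; (b) 6.36 ppm

(a) Volume: 120,000 US gal × 3.785 L/gal = 454,200 L.
(a) Hardness to add: (170 − 110) = 60 mg/L as CaCO₃ × 454,200 L = 27,250 g as CaCO₃.
(a) Moles of Ca²⁺ (1 mol Ca²⁺ ≡ 1 mol CaCO₃): 27,250 / 100.1 g/mol = 272.2 mol.
(a) Mass of CaCl₂·2H₂O: 272.2 × 147 = 40,020 g.

(b) [OCl⁻]/[HOCl] = 10^(pH − pKa) = 10^(8.17 − 7.51) = 10^0.66 = 4.571.
(b) Fraction as HOCl = 1 / (1 + 4.571) = 0.1795.
(b) OCl⁻ = (1 − 0.1795) × 7.75 ppm = 6.359 ppm.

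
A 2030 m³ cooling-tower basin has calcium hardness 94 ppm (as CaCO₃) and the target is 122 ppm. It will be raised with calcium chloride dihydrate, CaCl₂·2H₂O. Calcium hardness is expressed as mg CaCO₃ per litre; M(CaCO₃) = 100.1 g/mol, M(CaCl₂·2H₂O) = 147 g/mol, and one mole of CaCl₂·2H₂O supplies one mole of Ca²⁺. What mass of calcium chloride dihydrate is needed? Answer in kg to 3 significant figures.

83.5 kg

Volume: 2030 m³ = 2,030,000 L.
Hardness to add: (122 − 94) = 28 mg/L as CaCO₃ × 2,030,000 L = 56,840 g as CaCO₃.
Moles of Ca²⁺ (1 mol Ca²⁺ ≡ 1 mol CaCO₃): 56,840 / 100.1 g/mol = 567.8 mol.
Mass of CaCl₂·2H₂O: 567.8 × 147 = 83,470 g.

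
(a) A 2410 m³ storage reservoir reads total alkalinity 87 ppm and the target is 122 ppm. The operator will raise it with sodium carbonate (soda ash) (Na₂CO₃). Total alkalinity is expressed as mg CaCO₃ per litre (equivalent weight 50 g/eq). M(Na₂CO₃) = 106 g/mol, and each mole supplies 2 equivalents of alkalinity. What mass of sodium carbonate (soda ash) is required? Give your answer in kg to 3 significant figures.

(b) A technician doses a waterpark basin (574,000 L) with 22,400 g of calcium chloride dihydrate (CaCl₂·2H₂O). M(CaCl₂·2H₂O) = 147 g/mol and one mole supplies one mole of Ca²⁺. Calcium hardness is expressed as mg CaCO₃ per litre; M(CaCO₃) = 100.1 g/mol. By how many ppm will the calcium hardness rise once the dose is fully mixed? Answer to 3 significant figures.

(a) Volume: 2410 m³ = 2,410,000 L.
(a) Alkalinity to add: (122 − 87) = 35 mg/L as CaCO₃ × 2,410,000 L = 84,350 g as CaCO₃.
(a) Equivalents: 84,350 g ÷ 50 g/eq = 1687 eq.
(a) Each mole of Na₂CO₃ supplies 2 eq, so 1687 / 2 = 843.5 mol.
(a) Mass: 843.5 mol × 106 g/mol = 89,410 g.

(b) Moles of Ca²⁺: 22,400 g ÷ 147 g/mol = 152.4 mol.
(b) As CaCO₃: 152.4 mol × 100.1 g/mol = 15,250 g.
(b) Rise: 15,250 g / 574,000 L × 1000 = 26.57 mg/L.

(a) 89.4 kg; (b) 26.6 ppm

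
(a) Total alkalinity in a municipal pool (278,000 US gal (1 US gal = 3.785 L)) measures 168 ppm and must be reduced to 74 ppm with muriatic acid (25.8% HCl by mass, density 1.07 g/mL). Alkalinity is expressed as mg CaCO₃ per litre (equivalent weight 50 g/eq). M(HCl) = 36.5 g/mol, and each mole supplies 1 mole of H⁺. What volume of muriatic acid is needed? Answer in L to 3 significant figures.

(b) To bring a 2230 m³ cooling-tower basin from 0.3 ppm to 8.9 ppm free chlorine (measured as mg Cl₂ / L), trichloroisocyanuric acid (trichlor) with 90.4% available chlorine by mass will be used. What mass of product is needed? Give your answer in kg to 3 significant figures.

(a) 262 L; (b) 21.2 kg

(a) Volume: 278,000 US gal × 3.785 L/gal = 1,052,230 L.
(a) Alkalinity to neutralize: (168 − 74) = 94 mg/L as CaCO₃ × 1,052,230 L = 98,910 g as CaCO₃.
(a) Equivalents of H⁺ required: 98,910 ÷ 50 g/eq = 1978 eq = 1978 mol HCl.
(a) Mass of HCl: 1978 × 36.5 = 72,200 g.
(a) Mass of 25.8% solution: 72,200 / 0.258 = 279,900 g.
(a) Volume: 279,900 g ÷ 1.07 g/mL = 261,600 mL.

(b) Volume: 2230 m³ = 2,230,000 L.
(b) Chlorine deficit: 8.9 − 0.3 = 8.6 ppm = 8.6 mg/L as Cl₂.
(b) Cl₂ equivalent needed: 8.6 mg/L × 2,230,000 L = 19,180,000 mg = 19,180 g.
(b) Product at 90.4% available chlorine: 19,180 / 0.904 = 21,210 g.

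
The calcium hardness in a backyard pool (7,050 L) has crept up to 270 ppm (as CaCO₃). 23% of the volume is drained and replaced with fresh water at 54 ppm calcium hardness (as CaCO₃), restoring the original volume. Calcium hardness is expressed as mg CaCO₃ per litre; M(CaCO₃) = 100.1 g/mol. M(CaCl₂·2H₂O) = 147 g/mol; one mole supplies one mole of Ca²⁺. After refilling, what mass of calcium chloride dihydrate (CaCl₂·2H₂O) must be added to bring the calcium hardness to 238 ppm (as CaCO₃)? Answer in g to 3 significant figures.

183 g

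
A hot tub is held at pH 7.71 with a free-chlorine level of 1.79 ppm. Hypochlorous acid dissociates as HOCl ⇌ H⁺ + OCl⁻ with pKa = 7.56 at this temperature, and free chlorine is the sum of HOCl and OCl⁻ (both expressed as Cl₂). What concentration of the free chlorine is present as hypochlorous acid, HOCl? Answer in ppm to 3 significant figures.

0.742 ppm

[OCl⁻]/[HOCl] = 10^(pH − pKa) = 10^(7.71 − 7.56) = 10^0.15 = 1.413.
Fraction as HOCl = 1 / (1 + 1.413) = 0.4145.
HOCl = 0.4145 × 1.79 ppm = 0.742 ppm.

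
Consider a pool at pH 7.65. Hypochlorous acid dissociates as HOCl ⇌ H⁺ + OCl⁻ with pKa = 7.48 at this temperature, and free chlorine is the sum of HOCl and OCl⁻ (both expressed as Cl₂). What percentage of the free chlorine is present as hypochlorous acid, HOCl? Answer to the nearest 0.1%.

40.3%

[OCl⁻]/[HOCl] = 10^(pH − pKa) = 10^(7.65 − 7.48) = 10^0.17 = 1.479.
Fraction as HOCl = 1 / (1 + 1.479) = 0.4034.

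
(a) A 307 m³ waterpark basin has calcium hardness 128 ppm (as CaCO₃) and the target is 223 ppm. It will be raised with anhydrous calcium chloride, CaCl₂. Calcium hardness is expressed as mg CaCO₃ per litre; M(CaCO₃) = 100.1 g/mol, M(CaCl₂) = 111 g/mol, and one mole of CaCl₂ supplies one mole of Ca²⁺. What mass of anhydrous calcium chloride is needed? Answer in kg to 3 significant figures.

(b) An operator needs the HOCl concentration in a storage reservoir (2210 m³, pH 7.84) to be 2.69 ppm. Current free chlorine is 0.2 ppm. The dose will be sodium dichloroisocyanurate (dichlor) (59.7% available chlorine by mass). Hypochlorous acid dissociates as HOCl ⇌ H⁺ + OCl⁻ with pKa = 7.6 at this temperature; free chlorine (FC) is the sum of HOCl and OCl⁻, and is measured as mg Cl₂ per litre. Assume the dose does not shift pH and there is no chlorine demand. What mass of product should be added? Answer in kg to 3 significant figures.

(a) 32.3 kg; (b) 26.5 kg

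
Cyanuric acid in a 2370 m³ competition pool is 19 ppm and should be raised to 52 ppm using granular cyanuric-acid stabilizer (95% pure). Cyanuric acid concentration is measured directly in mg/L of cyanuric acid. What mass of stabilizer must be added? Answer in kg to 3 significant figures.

82.3 kg

Volume: 2370 m³ = 2,370,000 L.
CYA to add: (52 − 19) = 33 mg/L × 2,370,000 L = 78,210 g cyanuric acid.
At 95% purity: 78,210 / 0.95 = 82,330 g product.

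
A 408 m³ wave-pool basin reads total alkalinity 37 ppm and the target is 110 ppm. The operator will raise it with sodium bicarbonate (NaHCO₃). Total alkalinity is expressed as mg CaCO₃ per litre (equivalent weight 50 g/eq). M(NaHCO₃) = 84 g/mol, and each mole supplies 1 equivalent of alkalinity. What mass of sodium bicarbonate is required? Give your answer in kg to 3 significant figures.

50.0 kg

Volume: 408 m³ = 408,000 L.
Alkalinity to add: (110 − 37) = 73 mg/L as CaCO₃ × 408,000 L = 29,780 g as CaCO₃.
Equivalents: 29,780 g ÷ 50 g/eq = 595.7 eq.
NaHCO₃ supplies 1 eq per mole → 595.7 mol.
Mass: 595.7 mol × 84 g/mol = 50,040 g.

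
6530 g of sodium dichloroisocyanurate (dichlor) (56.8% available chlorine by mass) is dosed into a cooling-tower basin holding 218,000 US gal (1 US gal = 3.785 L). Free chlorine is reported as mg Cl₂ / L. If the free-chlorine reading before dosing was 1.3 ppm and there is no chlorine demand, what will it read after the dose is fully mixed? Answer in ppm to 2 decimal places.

Volume: 218,000 US gal × 3.785 L/gal = 825,130 L.
Available chlorine delivered: 6530 g × 0.568 = 3709 g as Cl₂.
Concentration rise: 3709 g / 825,130 L = 4.495 mg/L = 4.50 ppm.
Final FC: 1.3 + 4.50 = 5.80 ppm.

5.80 ppm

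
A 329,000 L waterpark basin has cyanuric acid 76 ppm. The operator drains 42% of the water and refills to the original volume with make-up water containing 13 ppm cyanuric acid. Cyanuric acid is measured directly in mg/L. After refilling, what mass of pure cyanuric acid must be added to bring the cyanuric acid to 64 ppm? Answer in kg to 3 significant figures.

After draining 42% and refilling: 76 × 0.58 + 13 × 0.42 = 49.54 ppm.
Deficit to target: 64 − 49.54 = 14.46 mg/L.
Mass: 14.46 mg/L × 329,000 L = 4757 g cyanuric acid.

4.76 kg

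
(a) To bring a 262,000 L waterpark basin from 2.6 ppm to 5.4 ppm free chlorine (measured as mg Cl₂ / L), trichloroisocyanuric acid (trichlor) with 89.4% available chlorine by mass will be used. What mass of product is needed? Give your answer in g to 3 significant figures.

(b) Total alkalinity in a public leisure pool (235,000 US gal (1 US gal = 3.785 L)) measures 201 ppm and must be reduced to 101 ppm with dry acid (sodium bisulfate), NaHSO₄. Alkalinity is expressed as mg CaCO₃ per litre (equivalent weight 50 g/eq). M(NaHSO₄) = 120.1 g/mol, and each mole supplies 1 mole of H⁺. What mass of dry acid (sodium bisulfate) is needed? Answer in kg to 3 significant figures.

(a) 821 g; (b) 214 kg

(a) Chlorine deficit: 5.4 − 2.6 = 2.8 ppm = 2.8 mg/L as Cl₂.
(a) Cl₂ equivalent needed: 2.8 mg/L × 262,000 L = 733,600 mg = 733.6 g.
(a) Product at 89.4% available chlorine: 733.6 / 0.894 = 820.6 g.

(b) Volume: 235,000 US gal × 3.785 L/gal = 889,475 L.
(b) Alkalinity to neutralize: (201 − 101) = 100 mg/L as CaCO₃ × 889,475 L = 88,950 g as CaCO₃.
(b) Equivalents of H⁺ required: 88,950 ÷ 50 g/eq = 1779 eq = 1779 mol NaHSO₄.
(b) Mass of NaHSO₄: 1779 × 120.1 = 213,700 g.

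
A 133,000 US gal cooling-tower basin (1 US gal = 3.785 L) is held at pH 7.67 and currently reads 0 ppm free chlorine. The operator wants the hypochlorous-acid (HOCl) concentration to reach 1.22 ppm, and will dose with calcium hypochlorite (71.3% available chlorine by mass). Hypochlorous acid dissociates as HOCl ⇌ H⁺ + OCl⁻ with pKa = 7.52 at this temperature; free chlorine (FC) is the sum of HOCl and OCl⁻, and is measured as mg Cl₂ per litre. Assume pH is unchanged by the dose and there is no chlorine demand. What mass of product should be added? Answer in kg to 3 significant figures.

Volume: 133,000 US gal × 3.785 L/gal = 503,405 L.
[OCl⁻]/[HOCl] = 10^(pH − pKa) = 10^(7.67 − 7.52) = 1.413; fraction as HOCl = 1/(1 + 1.413) = 0.4145.
Free chlorine required for 1.22 ppm HOCl: 1.22 / 0.4145 = 2.943 ppm.
FC to add: 2.943 − 0 = 2.943 mg/L as Cl₂.
Cl₂ equivalent: 2.943 mg/L × 503,405 L = 1482 g.
Product at 71.3% available Cl: 1482 / 0.713 = 2078 g.

2.08 kg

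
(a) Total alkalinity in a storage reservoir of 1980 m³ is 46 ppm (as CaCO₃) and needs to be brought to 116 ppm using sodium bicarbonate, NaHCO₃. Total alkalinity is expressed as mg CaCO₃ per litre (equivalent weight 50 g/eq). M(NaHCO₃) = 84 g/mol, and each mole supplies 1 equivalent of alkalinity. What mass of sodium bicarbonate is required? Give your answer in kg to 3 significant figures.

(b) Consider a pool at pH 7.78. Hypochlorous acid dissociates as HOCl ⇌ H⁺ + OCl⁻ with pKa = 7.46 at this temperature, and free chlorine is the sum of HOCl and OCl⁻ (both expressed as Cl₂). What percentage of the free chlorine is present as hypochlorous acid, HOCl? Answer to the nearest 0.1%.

(a) 233 kg; (b) 32.4%

(a) Volume: 1980 m³ = 1,980,000 L.
(a) Alkalinity to add: (116 − 46) = 70 mg/L as CaCO₃ × 1,980,000 L = 138,600 g as CaCO₃.
(a) Equivalents: 138,600 g ÷ 50 g/eq = 2772 eq.
(a) NaHCO₃ supplies 1 eq per mole → 2772 mol.
(a) Mass: 2772 mol × 84 g/mol = 232,800 g.

(b) [OCl⁻]/[HOCl] = 10^(pH − pKa) = 10^(7.78 − 7.46) = 10^0.32 = 2.089.
(b) Fraction as HOCl = 1 / (1 + 2.089) = 0.3237.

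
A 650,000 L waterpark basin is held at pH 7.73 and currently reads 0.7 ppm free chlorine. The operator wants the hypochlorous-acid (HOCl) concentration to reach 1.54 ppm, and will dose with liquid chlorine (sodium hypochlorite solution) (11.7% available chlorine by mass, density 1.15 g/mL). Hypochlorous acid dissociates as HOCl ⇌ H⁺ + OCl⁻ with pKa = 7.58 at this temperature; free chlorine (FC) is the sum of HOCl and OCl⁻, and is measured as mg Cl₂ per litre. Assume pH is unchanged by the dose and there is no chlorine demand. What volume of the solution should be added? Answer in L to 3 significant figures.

14.6 L

[OCl⁻]/[HOCl] = 10^(pH − pKa) = 10^(7.73 − 7.58) = 1.413; fraction as HOCl = 1/(1 + 1.413) = 0.4145.
Free chlorine required for 1.54 ppm HOCl: 1.54 / 0.4145 = 3.715 ppm.
FC to add: 3.715 − 0.7 = 3.015 mg/L as Cl₂.
Cl₂ equivalent: 3.015 mg/L × 650,000 L = 1960 g.
Product at 11.7% available Cl: 1960 / 0.117 = 16,750 g.
Volume: 16,750 g ÷ 1.15 g/mL = 14,570 mL.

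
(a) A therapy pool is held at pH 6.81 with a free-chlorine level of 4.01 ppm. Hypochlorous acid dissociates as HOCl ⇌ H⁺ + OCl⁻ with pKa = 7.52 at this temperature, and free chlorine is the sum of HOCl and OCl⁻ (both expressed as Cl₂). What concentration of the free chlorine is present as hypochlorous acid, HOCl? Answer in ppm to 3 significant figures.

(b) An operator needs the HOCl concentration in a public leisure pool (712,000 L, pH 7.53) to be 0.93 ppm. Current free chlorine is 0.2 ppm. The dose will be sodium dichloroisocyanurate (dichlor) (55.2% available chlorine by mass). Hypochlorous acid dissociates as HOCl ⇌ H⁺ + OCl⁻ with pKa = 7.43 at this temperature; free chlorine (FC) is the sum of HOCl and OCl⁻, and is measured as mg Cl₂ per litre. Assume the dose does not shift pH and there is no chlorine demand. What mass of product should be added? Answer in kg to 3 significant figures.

(a) [OCl⁻]/[HOCl] = 10^(pH − pKa) = 10^(6.81 − 7.52) = 10^-0.71 = 0.195.
(a) Fraction as HOCl = 1 / (1 + 0.195) = 0.8368.
(a) HOCl = 0.8368 × 4.01 ppm = 3.356 ppm.

(b) [OCl⁻]/[HOCl] = 10^(pH − pKa) = 10^(7.53 − 7.43) = 1.259; fraction as HOCl = 1/(1 + 1.259) = 0.4427.
(b) Free chlorine required for 0.93 ppm HOCl: 0.93 / 0.4427 = 2.101 ppm.
(b) FC to add: 2.101 − 0.2 = 1.901 mg/L as Cl₂.
(b) Cl₂ equivalent: 1.901 mg/L × 712,000 L = 1353 g.
(b) Product at 55.2% available Cl: 1353 / 0.552 = 2452 g.

(a) 3.36 ppm; (b) 2.45 kg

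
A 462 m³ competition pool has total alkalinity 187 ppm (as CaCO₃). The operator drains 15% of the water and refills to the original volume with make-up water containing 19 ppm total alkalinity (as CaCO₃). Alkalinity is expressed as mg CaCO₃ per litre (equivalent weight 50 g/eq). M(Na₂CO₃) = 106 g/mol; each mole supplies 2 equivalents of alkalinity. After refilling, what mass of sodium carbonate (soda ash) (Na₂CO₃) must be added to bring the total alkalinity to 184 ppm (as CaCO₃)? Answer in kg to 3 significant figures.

10.9 kg

Volume: 462 m³ = 462,000 L.
After draining 15% and refilling: 187 × 0.85 + 19 × 0.15 = 161.8 ppm.
Deficit to target: 184 − 161.8 = 22.2 mg/L.
As CaCO₃: 22.2 mg/L × 462,000 L = 10,260 g; ÷ 50 g/eq ÷ 2 = 102.6 mol Na₂CO₃.
Mass: 102.6 × 106 = 10,870 g.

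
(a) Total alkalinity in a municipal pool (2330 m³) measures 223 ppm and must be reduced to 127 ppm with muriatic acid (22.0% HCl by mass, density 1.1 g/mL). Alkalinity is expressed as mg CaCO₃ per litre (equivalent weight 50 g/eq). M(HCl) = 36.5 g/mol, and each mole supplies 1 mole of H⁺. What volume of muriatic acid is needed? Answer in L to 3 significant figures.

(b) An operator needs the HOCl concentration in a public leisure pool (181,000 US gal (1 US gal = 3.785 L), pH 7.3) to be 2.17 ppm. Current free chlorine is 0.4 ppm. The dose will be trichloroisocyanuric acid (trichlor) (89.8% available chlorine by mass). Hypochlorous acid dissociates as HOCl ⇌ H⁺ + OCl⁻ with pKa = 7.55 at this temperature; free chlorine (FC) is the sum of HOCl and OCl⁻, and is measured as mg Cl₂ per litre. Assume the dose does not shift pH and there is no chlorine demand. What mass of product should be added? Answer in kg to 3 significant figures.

(a) 675 L; (b) 2.28 kg

(a) Volume: 2330 m³ = 2,330,000 L.
(a) Alkalinity to neutralize: (223 − 127) = 96 mg/L as CaCO₃ × 2,330,000 L = 223,700 g as CaCO₃.
(a) Equivalents of H⁺ required: 223,700 ÷ 50 g/eq = 4474 eq = 4474 mol HCl.
(a) Mass of HCl: 4474 × 36.5 = 163,300 g.
(a) Mass of 22.0% solution: 163,300 / 0.22 = 742,200 g.
(a) Volume: 742,200 g ÷ 1.1 g/mL = 674,700 mL.

(b) Volume: 181,000 US gal × 3.785 L/gal = 685,085 L.
(b) [OCl⁻]/[HOCl] = 10^(pH − pKa) = 10^(7.3 − 7.55) = 0.5623; fraction as HOCl = 1/(1 + 0.5623) = 0.6401.
(b) Free chlorine required for 2.17 ppm HOCl: 2.17 / 0.6401 = 3.39 ppm.
(b) FC to add: 3.39 − 0.4 = 2.99 mg/L as Cl₂.
(b) Cl₂ equivalent: 2.99 mg/L × 685,085 L = 2049 g.
(b) Product at 89.8% available Cl: 2049 / 0.898 = 2281 g.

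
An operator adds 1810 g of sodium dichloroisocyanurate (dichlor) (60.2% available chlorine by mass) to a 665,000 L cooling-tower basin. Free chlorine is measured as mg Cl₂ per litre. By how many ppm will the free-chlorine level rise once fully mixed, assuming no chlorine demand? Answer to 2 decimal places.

Available chlorine delivered: 1810 g × 0.602 = 1090 g as Cl₂.
Concentration rise: 1090 g / 665,000 L = 1.639 mg/L = 1.64 ppm.

1.64 ppm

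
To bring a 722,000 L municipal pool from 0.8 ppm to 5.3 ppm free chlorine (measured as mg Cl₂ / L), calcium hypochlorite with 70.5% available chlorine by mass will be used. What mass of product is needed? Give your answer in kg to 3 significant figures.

Chlorine deficit: 5.3 − 0.8 = 4.5 ppm = 4.5 mg/L as Cl₂.
Cl₂ equivalent needed: 4.5 mg/L × 722,000 L = 3,249,000 mg = 3249 g.
Product at 70.5% available chlorine: 3249 / 0.705 = 4609 g.

4.61 kg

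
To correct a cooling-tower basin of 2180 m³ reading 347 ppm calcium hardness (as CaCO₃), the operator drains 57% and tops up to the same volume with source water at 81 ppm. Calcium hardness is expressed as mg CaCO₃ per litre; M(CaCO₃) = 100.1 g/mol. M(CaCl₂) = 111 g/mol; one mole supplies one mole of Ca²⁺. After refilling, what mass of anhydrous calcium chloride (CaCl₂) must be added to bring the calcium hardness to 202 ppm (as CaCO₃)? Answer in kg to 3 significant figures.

Volume: 2180 m³ = 2,180,000 L.
After draining 57% and refilling: 347 × 0.43 + 81 × 0.57 = 195.38 ppm.
Deficit to target: 202 − 195.38 = 6.62 mg/L.
As CaCO₃: 6.62 mg/L × 2,180,000 L = 14,430 g; ÷ 100.1 = 144.2 mol Ca²⁺.
Mass: 144.2 × 111 = 16,000 g.

16.0 kg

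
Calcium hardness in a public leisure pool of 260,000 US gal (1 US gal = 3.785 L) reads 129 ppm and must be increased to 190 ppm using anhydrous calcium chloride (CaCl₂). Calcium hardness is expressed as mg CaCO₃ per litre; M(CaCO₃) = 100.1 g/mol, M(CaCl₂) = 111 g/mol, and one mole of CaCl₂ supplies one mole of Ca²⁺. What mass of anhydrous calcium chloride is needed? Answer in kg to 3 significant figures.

66.6 kg

Volume: 260,000 US gal × 3.785 L/gal = 984,100 L.
Hardness to add: (190 − 129) = 61 mg/L as CaCO₃ × 984,100 L = 60,030 g as CaCO₃.
Moles of Ca²⁺ (1 mol Ca²⁺ ≡ 1 mol CaCO₃): 60,030 / 100.1 g/mol = 599.7 mol.
Mass of CaCl₂: 599.7 × 111 = 66,570 g.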